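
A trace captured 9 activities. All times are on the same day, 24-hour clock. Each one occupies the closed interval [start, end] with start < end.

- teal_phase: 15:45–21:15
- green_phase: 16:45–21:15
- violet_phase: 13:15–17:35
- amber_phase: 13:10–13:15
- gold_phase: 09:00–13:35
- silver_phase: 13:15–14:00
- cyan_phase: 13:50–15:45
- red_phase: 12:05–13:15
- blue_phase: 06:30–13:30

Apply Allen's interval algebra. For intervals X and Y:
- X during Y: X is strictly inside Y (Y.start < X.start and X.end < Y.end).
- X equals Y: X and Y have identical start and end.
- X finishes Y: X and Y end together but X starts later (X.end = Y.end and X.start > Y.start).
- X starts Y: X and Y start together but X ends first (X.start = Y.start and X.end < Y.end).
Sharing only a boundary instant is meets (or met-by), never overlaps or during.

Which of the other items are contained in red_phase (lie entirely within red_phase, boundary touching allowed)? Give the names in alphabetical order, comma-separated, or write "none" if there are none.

amber_phase

Target red_phase = [12:05, 13:15].
amber_phase [13:10, 13:15] → finishes → yes.
blue_phase [06:30, 13:30] → contains → no.
cyan_phase [13:50, 15:45] → after → no.
gold_phase [09:00, 13:35] → contains → no.
green_phase [16:45, 21:15] → after → no.
silver_phase [13:15, 14:00] → met-by → no.
teal_phase [15:45, 21:15] → after → no.
violet_phase [13:15, 17:35] → met-by → no.
Result: amber_phase.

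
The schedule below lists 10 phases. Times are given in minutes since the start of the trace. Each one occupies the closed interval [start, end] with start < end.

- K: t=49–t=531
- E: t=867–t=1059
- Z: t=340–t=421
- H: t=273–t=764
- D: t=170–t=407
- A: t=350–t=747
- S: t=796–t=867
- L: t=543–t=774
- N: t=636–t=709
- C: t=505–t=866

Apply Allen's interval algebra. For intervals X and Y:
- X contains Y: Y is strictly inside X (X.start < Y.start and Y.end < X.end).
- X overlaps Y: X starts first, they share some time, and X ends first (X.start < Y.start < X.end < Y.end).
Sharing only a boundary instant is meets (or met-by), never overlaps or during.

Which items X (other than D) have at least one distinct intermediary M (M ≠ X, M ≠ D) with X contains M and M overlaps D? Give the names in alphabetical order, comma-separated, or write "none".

none

Target D = [t=170, t=407].
Intermediaries M with M overlaps D: none.
Union: none.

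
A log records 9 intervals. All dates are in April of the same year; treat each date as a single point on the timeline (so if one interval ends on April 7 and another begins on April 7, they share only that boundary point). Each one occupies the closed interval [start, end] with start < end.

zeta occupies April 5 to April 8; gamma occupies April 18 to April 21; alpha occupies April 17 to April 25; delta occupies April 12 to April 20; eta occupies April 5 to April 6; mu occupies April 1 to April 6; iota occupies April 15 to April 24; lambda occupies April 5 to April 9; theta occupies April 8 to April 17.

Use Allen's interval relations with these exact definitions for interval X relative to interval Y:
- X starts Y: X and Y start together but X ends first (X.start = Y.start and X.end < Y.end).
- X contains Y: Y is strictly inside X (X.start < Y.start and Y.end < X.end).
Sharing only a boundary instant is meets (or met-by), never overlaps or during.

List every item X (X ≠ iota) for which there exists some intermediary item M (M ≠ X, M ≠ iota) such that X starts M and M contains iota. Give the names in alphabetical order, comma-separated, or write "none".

Target iota = [April 15, April 24].
Intermediaries M with M contains iota: none.
Union: none.

none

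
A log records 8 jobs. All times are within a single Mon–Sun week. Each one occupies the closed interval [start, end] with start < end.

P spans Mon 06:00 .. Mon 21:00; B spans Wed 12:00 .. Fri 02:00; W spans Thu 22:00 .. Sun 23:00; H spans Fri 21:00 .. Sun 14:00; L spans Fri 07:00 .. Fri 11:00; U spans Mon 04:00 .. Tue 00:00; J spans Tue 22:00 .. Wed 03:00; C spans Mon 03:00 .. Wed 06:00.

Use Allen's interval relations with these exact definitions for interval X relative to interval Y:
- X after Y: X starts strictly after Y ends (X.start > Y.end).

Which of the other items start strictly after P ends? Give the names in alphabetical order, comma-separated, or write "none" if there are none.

B, H, J, L, W

Target P = [Mon 06:00, Mon 21:00].
B [Wed 12:00, Fri 02:00] → after → yes.
C [Mon 03:00, Wed 06:00] → contains → no.
H [Fri 21:00, Sun 14:00] → after → yes.
J [Tue 22:00, Wed 03:00] → after → yes.
L [Fri 07:00, Fri 11:00] → after → yes.
U [Mon 04:00, Tue 00:00] → contains → no.
W [Thu 22:00, Sun 23:00] → after → yes.
Result: B, H, J, L, W.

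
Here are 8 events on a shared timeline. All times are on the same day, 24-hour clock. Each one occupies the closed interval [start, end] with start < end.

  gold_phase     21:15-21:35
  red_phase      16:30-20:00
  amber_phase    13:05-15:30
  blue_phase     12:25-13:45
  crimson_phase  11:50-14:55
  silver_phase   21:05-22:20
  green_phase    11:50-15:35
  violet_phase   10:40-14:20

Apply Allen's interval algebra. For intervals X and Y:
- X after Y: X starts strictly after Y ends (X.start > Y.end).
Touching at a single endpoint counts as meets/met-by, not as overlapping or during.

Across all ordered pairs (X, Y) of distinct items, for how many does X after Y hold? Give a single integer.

Checking all 56 ordered pairs for relation 'after'; matching pairs in alphabetical order:
(gold_phase, amber_phase): gold_phase after amber_phase ✓
(gold_phase, blue_phase): gold_phase after blue_phase ✓
(gold_phase, crimson_phase): gold_phase after crimson_phase ✓
(gold_phase, green_phase): gold_phase after green_phase ✓
(gold_phase, red_phase): gold_phase after red_phase ✓
(gold_phase, violet_phase): gold_phase after violet_phase ✓
(red_phase, amber_phase): red_phase after amber_phase ✓
(red_phase, blue_phase): red_phase after blue_phase ✓
(red_phase, crimson_phase): red_phase after crimson_phase ✓
(red_phase, green_phase): red_phase after green_phase ✓
(red_phase, violet_phase): red_phase after violet_phase ✓
(silver_phase, amber_phase): silver_phase after amber_phase ✓
(silver_phase, blue_phase): silver_phase after blue_phase ✓
(silver_phase, crimson_phase): silver_phase after crimson_phase ✓
(silver_phase, green_phase): silver_phase after green_phase ✓
(silver_phase, red_phase): silver_phase after red_phase ✓
(silver_phase, violet_phase): silver_phase after violet_phase ✓
Count: 17.

17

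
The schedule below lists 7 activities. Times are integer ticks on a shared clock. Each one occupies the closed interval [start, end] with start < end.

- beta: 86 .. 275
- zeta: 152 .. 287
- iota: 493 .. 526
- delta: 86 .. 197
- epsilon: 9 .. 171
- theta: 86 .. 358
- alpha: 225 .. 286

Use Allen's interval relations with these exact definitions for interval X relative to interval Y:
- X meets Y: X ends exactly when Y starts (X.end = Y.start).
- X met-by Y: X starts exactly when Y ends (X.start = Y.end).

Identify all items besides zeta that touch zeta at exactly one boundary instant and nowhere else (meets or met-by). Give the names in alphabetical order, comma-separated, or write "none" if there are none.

none

Target zeta = [152, 287].
alpha [225, 286] → during → no.
beta [86, 275] → overlaps → no.
delta [86, 197] → overlaps → no.
epsilon [9, 171] → overlaps → no.
iota [493, 526] → after → no.
theta [86, 358] → contains → no.
Result: none.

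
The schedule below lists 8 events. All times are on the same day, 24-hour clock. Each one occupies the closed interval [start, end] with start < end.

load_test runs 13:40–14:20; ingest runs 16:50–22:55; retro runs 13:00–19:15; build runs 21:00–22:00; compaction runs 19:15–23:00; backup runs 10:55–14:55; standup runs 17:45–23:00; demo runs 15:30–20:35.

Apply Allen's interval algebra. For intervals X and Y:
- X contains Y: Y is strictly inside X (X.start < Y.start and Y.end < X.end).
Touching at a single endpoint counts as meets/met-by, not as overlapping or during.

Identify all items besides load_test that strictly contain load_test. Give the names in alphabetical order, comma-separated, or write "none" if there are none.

Target load_test = [13:40, 14:20].
backup [10:55, 14:55] → contains → yes.
build [21:00, 22:00] → after → no.
compaction [19:15, 23:00] → after → no.
demo [15:30, 20:35] → after → no.
ingest [16:50, 22:55] → after → no.
retro [13:00, 19:15] → contains → yes.
standup [17:45, 23:00] → after → no.
Result: backup, retro.

backup, retro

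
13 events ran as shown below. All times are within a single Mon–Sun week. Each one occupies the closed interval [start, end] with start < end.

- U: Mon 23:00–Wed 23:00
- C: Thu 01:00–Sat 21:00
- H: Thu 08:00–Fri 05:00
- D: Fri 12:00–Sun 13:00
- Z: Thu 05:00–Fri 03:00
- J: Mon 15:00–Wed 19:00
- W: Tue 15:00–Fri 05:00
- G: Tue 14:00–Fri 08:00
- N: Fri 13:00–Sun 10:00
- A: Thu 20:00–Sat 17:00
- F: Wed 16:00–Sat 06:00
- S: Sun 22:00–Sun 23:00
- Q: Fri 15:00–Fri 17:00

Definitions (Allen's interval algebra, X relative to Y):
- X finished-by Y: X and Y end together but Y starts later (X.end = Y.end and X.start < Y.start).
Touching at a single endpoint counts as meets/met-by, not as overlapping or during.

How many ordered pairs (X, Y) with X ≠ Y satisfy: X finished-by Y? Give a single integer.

Checking all 156 ordered pairs for relation 'finished-by'; matching pairs in alphabetical order:
(W, H): W finished-by H ✓
Count: 1.

1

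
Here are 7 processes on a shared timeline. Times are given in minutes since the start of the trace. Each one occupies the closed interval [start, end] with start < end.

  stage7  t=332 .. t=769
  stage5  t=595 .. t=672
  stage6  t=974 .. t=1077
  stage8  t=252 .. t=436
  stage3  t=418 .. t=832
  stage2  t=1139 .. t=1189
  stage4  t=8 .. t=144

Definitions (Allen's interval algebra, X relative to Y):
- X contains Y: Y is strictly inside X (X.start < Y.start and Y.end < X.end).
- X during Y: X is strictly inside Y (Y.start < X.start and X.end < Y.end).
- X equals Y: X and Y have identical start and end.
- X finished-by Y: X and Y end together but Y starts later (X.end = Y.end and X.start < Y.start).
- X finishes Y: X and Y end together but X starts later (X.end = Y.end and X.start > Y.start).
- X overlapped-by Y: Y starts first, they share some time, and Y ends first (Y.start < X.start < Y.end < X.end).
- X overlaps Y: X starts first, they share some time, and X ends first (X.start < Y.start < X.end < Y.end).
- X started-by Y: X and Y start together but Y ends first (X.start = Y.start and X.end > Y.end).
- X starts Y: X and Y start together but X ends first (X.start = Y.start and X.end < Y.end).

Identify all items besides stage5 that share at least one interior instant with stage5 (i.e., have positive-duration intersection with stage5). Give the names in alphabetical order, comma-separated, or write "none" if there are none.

Target stage5 = [t=595, t=672].
stage2 [t=1139, t=1189] → after → no.
stage3 [t=418, t=832] → contains → yes.
stage4 [t=8, t=144] → before → no.
stage6 [t=974, t=1077] → after → no.
stage7 [t=332, t=769] → contains → yes.
stage8 [t=252, t=436] → before → no.
Result: stage3, stage7.

stage3, stage7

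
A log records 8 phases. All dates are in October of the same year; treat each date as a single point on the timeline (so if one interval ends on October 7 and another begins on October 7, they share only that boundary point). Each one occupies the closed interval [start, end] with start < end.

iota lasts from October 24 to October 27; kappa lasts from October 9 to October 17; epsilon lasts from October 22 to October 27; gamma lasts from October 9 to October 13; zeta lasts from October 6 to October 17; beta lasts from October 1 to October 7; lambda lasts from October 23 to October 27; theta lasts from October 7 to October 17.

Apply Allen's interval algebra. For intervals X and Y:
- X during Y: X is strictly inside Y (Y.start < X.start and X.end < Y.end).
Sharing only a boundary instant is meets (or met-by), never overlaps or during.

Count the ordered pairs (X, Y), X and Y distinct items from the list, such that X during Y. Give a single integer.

Checking all 56 ordered pairs for relation 'during'; matching pairs in alphabetical order:
(gamma, theta): gamma during theta ✓
(gamma, zeta): gamma during zeta ✓
Count: 2.

2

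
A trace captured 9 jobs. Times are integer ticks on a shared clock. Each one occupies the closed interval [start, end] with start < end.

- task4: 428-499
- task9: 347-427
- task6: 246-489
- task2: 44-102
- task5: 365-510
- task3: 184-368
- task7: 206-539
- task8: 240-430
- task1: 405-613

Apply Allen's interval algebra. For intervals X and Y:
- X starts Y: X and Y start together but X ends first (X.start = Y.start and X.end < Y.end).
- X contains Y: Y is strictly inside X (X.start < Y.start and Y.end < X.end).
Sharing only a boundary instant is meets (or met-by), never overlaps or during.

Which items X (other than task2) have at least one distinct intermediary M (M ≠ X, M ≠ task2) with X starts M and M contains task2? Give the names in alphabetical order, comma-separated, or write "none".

Target task2 = [44, 102].
Intermediaries M with M contains task2: none.
Union: none.

none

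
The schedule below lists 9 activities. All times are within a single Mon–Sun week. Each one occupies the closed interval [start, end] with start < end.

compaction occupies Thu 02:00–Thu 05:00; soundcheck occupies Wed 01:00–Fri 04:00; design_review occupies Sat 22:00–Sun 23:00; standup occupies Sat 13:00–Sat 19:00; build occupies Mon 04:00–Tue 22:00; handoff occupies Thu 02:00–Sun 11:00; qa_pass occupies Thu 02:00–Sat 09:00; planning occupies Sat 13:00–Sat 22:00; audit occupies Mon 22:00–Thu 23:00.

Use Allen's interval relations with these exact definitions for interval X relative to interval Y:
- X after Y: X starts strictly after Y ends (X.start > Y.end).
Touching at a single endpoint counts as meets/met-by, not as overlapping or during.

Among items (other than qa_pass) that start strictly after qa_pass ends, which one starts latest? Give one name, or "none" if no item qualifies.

design_review

Target qa_pass = [Thu 02:00, Sat 09:00].
audit [Mon 22:00, Thu 23:00] → overlaps → excluded.
build [Mon 04:00, Tue 22:00] → before → excluded.
compaction [Thu 02:00, Thu 05:00] → starts → excluded.
design_review [Sat 22:00, Sun 23:00] → after → candidate.
handoff [Thu 02:00, Sun 11:00] → started-by → excluded.
planning [Sat 13:00, Sat 22:00] → after → candidate.
soundcheck [Wed 01:00, Fri 04:00] → overlaps → excluded.
standup [Sat 13:00, Sat 19:00] → after → candidate.
Among candidates, latest start is Sat 22:00 → design_review.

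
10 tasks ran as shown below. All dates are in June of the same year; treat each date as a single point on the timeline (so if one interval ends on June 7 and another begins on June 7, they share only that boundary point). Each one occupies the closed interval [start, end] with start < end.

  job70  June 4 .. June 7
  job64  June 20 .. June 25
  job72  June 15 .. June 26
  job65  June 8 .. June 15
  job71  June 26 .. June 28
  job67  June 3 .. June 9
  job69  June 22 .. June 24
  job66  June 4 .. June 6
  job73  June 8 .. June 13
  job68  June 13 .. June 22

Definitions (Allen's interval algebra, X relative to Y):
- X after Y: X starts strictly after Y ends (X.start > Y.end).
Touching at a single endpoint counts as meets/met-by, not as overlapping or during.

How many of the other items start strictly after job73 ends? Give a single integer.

4

Target job73 = [June 8, June 13].
job64 [June 20, June 25] → after → counts.
job65 [June 8, June 15] → started-by → no.
job66 [June 4, June 6] → before → no.
job67 [June 3, June 9] → overlaps → no.
job68 [June 13, June 22] → met-by → no.
job69 [June 22, June 24] → after → counts.
job70 [June 4, June 7] → before → no.
job71 [June 26, June 28] → after → counts.
job72 [June 15, June 26] → after → counts.
Total: 4.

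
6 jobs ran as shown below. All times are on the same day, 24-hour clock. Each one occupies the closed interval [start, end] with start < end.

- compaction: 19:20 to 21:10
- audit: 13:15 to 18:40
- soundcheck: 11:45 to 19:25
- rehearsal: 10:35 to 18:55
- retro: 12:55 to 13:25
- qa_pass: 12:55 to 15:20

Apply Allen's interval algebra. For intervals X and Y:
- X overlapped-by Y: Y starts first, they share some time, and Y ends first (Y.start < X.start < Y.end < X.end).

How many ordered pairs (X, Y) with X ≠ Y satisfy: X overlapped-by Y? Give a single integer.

Checking all 30 ordered pairs for relation 'overlapped-by'; matching pairs in alphabetical order:
(audit, qa_pass): audit overlapped-by qa_pass ✓
(audit, retro): audit overlapped-by retro ✓
(compaction, soundcheck): compaction overlapped-by soundcheck ✓
(soundcheck, rehearsal): soundcheck overlapped-by rehearsal ✓
Count: 4.

4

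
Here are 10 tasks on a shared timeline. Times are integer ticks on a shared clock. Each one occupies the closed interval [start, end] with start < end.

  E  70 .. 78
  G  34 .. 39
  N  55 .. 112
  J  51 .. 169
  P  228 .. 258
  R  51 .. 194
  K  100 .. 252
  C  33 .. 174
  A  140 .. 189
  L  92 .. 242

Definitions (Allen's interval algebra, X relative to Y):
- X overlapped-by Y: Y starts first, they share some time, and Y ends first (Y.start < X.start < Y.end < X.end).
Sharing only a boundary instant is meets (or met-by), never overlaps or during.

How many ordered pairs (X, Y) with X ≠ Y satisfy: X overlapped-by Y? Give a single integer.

Checking all 90 ordered pairs for relation 'overlapped-by'; matching pairs in alphabetical order:
(A, C): A overlapped-by C ✓
(A, J): A overlapped-by J ✓
(K, C): K overlapped-by C ✓
(K, J): K overlapped-by J ✓
(K, L): K overlapped-by L ✓
(K, N): K overlapped-by N ✓
(K, R): K overlapped-by R ✓
(L, C): L overlapped-by C ✓
(L, J): L overlapped-by J ✓
(L, N): L overlapped-by N ✓
(L, R): L overlapped-by R ✓
(P, K): P overlapped-by K ✓
(P, L): P overlapped-by L ✓
(R, C): R overlapped-by C ✓
Count: 14.

14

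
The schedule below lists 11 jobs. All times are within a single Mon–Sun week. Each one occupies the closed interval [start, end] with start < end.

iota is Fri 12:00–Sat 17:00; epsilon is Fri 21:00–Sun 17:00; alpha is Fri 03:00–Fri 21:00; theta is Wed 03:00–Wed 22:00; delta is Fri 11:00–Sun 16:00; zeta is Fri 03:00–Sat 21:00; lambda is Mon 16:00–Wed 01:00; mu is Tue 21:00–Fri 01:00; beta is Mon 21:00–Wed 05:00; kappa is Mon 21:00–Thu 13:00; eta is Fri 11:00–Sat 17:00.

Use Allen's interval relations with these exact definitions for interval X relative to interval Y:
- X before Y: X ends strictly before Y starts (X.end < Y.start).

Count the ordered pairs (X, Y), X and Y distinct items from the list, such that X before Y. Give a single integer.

Checking all 110 ordered pairs for relation 'before'; matching pairs in alphabetical order:
(beta, alpha): beta before alpha ✓
(beta, delta): beta before delta ✓
(beta, epsilon): beta before epsilon ✓
(beta, eta): beta before eta ✓
(beta, iota): beta before iota ✓
(beta, zeta): beta before zeta ✓
(kappa, alpha): kappa before alpha ✓
(kappa, delta): kappa before delta ✓
(kappa, epsilon): kappa before epsilon ✓
(kappa, eta): kappa before eta ✓
(kappa, iota): kappa before iota ✓
(kappa, zeta): kappa before zeta ✓
(lambda, alpha): lambda before alpha ✓
(lambda, delta): lambda before delta ✓
(lambda, epsilon): lambda before epsilon ✓
(lambda, eta): lambda before eta ✓
(lambda, iota): lambda before iota ✓
(lambda, theta): lambda before theta ✓
(lambda, zeta): lambda before zeta ✓
(mu, alpha): mu before alpha ✓
(mu, delta): mu before delta ✓
(mu, epsilon): mu before epsilon ✓
(mu, eta): mu before eta ✓
(mu, iota): mu before iota ✓
... plus 7 further pairs not listed.
Count: 31.

31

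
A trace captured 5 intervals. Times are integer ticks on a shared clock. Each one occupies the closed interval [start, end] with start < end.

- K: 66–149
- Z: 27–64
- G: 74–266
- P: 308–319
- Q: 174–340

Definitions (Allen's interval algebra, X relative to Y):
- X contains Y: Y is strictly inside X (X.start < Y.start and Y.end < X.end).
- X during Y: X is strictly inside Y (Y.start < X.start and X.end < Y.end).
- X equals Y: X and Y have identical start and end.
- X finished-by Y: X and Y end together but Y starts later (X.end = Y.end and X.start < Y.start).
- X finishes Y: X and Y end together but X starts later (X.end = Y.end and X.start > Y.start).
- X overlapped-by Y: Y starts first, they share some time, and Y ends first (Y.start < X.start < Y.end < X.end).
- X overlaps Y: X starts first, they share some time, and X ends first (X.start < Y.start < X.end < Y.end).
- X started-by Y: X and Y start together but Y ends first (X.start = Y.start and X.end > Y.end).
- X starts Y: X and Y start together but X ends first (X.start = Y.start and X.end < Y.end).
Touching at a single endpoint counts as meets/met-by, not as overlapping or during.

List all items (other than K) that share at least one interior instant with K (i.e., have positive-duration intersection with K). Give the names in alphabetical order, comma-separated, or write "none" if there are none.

Target K = [66, 149].
G [74, 266] → overlapped-by → yes.
P [308, 319] → after → no.
Q [174, 340] → after → no.
Z [27, 64] → before → no.
Result: G.

G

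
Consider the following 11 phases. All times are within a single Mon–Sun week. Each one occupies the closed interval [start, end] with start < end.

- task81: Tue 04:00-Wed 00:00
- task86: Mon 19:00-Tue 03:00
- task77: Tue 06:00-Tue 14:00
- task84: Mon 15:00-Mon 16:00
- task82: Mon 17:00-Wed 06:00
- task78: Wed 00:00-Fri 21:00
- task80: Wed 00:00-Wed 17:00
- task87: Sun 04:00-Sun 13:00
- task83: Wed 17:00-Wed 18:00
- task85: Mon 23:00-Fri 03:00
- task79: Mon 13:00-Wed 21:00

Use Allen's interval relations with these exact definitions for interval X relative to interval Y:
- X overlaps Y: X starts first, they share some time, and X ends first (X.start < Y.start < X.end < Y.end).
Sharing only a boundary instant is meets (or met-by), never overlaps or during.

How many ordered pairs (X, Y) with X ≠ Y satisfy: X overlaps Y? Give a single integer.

Checking all 110 ordered pairs for relation 'overlaps'; matching pairs in alphabetical order:
(task79, task78): task79 overlaps task78 ✓
(task79, task85): task79 overlaps task85 ✓
(task82, task78): task82 overlaps task78 ✓
(task82, task80): task82 overlaps task80 ✓
(task82, task85): task82 overlaps task85 ✓
(task85, task78): task85 overlaps task78 ✓
(task86, task85): task86 overlaps task85 ✓
Count: 7.

7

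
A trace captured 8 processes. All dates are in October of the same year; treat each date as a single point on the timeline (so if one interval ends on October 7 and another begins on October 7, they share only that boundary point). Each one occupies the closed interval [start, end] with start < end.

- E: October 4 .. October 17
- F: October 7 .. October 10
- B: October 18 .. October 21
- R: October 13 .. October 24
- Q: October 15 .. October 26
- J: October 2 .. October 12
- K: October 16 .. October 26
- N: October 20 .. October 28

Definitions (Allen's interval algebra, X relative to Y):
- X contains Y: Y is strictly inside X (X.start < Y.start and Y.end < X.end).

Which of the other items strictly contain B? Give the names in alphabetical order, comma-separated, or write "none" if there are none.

K, Q, R

Target B = [October 18, October 21].
E [October 4, October 17] → before → no.
F [October 7, October 10] → before → no.
J [October 2, October 12] → before → no.
K [October 16, October 26] → contains → yes.
N [October 20, October 28] → overlapped-by → no.
Q [October 15, October 26] → contains → yes.
R [October 13, October 24] → contains → yes.
Result: K, Q, R.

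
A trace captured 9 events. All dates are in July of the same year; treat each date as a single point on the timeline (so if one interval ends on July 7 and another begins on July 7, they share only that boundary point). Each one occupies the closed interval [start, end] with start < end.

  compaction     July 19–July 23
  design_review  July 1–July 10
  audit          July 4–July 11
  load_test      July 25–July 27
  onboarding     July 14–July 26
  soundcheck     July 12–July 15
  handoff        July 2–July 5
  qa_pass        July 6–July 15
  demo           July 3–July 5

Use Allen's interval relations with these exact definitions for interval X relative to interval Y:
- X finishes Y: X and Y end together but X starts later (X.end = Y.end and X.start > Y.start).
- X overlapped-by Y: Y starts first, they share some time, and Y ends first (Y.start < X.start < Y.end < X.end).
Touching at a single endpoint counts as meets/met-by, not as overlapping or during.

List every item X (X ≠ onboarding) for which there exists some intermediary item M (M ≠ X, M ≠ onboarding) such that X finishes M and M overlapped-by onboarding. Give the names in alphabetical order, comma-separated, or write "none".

none

Target onboarding = [July 14, July 26].
Intermediaries M with M overlapped-by onboarding: load_test.
Via load_test — items with X finishes load_test: none.
Union: none.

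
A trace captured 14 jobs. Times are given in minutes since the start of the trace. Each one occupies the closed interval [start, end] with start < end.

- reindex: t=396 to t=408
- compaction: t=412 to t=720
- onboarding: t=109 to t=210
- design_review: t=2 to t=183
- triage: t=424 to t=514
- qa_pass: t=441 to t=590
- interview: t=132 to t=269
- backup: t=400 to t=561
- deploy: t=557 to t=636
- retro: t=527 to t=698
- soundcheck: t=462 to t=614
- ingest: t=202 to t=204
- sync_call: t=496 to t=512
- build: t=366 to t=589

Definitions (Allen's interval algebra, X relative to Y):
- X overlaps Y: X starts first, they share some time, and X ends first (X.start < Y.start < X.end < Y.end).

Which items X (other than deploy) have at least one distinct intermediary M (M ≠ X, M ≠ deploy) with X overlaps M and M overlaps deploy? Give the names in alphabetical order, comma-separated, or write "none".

Target deploy = [t=557, t=636].
Intermediaries M with M overlaps deploy: backup, build, qa_pass, soundcheck.
Via backup — items with X overlaps backup: reindex.
Via build — items with X overlaps build: none.
Via qa_pass — items with X overlaps qa_pass: backup, build, triage.
Via soundcheck — items with X overlaps soundcheck: backup, build, qa_pass, triage.
Union: backup, build, qa_pass, reindex, triage.

backup, build, qa_pass, reindex, triage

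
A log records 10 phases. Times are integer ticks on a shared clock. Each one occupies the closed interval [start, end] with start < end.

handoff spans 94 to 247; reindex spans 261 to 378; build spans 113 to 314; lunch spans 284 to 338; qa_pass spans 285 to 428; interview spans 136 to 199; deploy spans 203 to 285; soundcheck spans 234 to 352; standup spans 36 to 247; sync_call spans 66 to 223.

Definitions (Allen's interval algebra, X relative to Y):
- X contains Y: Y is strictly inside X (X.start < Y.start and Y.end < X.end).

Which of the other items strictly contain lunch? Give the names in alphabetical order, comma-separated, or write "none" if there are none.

Target lunch = [284, 338].
build [113, 314] → overlaps → no.
deploy [203, 285] → overlaps → no.
handoff [94, 247] → before → no.
interview [136, 199] → before → no.
qa_pass [285, 428] → overlapped-by → no.
reindex [261, 378] → contains → yes.
soundcheck [234, 352] → contains → yes.
standup [36, 247] → before → no.
sync_call [66, 223] → before → no.
Result: reindex, soundcheck.

reindex, soundcheck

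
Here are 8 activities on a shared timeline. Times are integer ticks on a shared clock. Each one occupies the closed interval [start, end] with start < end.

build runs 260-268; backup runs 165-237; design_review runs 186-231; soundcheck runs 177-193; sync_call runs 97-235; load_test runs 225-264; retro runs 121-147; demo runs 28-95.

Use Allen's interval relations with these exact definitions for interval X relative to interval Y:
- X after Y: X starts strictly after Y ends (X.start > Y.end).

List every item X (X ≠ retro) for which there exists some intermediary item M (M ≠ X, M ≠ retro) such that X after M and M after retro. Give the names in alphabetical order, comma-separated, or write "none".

build, load_test

Target retro = [121, 147].
Intermediaries M with M after retro: backup, build, design_review, load_test, soundcheck.
Via backup — items with X after backup: build.
Via build — items with X after build: none.
Via design_review — items with X after design_review: build.
Via load_test — items with X after load_test: none.
Via soundcheck — items with X after soundcheck: build, load_test.
Union: build, load_test.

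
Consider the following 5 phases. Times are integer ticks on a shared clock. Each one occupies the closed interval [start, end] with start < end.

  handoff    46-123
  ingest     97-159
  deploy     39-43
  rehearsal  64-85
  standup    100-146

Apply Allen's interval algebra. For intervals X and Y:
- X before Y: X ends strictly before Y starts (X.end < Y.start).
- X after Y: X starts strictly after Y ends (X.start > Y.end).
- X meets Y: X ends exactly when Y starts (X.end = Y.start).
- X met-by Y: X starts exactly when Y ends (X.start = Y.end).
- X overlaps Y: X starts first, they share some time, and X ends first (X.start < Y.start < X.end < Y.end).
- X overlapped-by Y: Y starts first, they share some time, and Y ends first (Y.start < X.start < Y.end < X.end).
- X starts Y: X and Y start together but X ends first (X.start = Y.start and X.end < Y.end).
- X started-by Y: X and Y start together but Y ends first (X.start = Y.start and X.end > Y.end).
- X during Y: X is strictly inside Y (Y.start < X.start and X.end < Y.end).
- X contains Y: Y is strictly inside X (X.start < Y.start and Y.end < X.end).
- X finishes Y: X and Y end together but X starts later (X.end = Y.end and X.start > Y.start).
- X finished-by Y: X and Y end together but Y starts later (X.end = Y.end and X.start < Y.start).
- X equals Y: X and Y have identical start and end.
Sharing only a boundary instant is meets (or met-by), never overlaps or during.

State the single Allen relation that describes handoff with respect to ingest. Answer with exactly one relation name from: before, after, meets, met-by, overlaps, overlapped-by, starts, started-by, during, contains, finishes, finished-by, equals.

overlaps

handoff = [46, 123]; ingest = [97, 159].
Compare endpoints: handoff.start < ingest.start, handoff.start < ingest.end, handoff.end > ingest.start, handoff.end < ingest.end.
That pattern is 'overlaps'.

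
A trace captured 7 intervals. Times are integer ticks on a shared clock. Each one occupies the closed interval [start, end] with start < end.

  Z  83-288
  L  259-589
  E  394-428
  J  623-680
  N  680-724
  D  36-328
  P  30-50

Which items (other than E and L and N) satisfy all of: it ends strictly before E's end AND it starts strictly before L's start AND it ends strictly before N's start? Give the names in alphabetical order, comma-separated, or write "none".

Conditions: its end is strictly before E's end (X.end < 428) AND its start is strictly before L's start (X.start < 259) AND its end is strictly before N's start (X.end < 680).
D: end 328 < 428? ✓; start 36 < 259? ✓; end 328 < 680? ✓ → yes.
J: end 680 < 428? ✗; start 623 < 259? ✗; end 680 < 680? ✗ → no.
P: end 50 < 428? ✓; start 30 < 259? ✓; end 50 < 680? ✓ → yes.
Z: end 288 < 428? ✓; start 83 < 259? ✓; end 288 < 680? ✓ → yes.
Result: D, P, Z.

D, P, Z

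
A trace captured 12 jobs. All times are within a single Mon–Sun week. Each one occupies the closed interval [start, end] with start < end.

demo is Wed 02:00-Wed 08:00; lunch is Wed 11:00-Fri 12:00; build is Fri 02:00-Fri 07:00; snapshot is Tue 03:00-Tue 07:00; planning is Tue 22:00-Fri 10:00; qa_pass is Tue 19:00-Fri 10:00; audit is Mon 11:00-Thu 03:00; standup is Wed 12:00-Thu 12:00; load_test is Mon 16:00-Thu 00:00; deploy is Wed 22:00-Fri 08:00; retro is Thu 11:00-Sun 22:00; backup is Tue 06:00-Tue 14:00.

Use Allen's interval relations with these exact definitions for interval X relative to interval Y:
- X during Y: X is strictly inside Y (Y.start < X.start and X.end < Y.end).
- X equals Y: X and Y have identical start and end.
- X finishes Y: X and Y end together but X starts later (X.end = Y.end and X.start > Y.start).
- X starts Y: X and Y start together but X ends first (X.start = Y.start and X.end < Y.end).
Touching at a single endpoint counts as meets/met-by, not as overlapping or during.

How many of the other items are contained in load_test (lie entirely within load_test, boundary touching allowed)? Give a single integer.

Target load_test = [Mon 16:00, Thu 00:00].
audit [Mon 11:00, Thu 03:00] → contains → no.
backup [Tue 06:00, Tue 14:00] → during → counts.
build [Fri 02:00, Fri 07:00] → after → no.
demo [Wed 02:00, Wed 08:00] → during → counts.
deploy [Wed 22:00, Fri 08:00] → overlapped-by → no.
lunch [Wed 11:00, Fri 12:00] → overlapped-by → no.
planning [Tue 22:00, Fri 10:00] → overlapped-by → no.
qa_pass [Tue 19:00, Fri 10:00] → overlapped-by → no.
retro [Thu 11:00, Sun 22:00] → after → no.
snapshot [Tue 03:00, Tue 07:00] → during → counts.
standup [Wed 12:00, Thu 12:00] → overlapped-by → no.
Total: 3.

3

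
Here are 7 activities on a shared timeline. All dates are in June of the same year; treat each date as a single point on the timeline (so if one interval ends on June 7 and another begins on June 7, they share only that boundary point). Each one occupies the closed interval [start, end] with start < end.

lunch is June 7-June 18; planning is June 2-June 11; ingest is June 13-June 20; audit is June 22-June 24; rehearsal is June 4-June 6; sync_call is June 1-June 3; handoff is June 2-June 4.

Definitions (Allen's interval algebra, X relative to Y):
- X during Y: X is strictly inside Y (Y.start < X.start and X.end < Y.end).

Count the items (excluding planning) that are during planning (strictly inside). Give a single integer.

1

Target planning = [June 2, June 11].
audit [June 22, June 24] → after → no.
handoff [June 2, June 4] → starts → no.
ingest [June 13, June 20] → after → no.
lunch [June 7, June 18] → overlapped-by → no.
rehearsal [June 4, June 6] → during → counts.
sync_call [June 1, June 3] → overlaps → no.
Total: 1.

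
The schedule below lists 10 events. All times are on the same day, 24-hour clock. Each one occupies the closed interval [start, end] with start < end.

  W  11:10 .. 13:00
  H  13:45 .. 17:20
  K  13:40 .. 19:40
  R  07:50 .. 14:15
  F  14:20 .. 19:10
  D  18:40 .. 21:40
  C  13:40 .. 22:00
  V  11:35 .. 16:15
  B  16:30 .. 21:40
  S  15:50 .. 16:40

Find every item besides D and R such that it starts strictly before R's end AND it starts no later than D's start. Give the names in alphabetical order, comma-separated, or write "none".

C, H, K, V, W

Conditions: its start is strictly before R's end (X.start < 14:15) AND its start is no later than D's start (X.start <= 18:40).
B: start 16:30 < 14:15? ✗; start 16:30 <= 18:40? ✓ → no.
C: start 13:40 < 14:15? ✓; start 13:40 <= 18:40? ✓ → yes.
F: start 14:20 < 14:15? ✗; start 14:20 <= 18:40? ✓ → no.
H: start 13:45 < 14:15? ✓; start 13:45 <= 18:40? ✓ → yes.
K: start 13:40 < 14:15? ✓; start 13:40 <= 18:40? ✓ → yes.
S: start 15:50 < 14:15? ✗; start 15:50 <= 18:40? ✓ → no.
V: start 11:35 < 14:15? ✓; start 11:35 <= 18:40? ✓ → yes.
W: start 11:10 < 14:15? ✓; start 11:10 <= 18:40? ✓ → yes.
Result: C, H, K, V, W.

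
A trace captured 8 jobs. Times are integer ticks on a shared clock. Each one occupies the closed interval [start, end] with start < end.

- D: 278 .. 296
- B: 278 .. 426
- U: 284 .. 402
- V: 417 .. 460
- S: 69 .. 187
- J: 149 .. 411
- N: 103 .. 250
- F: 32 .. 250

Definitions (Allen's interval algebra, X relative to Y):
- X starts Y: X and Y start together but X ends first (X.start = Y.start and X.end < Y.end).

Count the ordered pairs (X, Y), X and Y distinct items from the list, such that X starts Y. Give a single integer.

Checking all 56 ordered pairs for relation 'starts'; matching pairs in alphabetical order:
(D, B): D starts B ✓
Count: 1.

1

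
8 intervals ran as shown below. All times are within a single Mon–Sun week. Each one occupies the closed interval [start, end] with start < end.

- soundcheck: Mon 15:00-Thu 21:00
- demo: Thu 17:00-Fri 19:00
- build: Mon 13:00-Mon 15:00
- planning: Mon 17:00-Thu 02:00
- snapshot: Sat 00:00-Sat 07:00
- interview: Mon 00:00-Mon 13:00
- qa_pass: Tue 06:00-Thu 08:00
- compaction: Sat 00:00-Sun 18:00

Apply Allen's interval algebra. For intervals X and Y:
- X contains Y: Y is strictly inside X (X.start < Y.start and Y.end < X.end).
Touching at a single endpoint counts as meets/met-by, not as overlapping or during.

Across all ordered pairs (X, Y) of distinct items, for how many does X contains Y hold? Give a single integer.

2

Checking all 56 ordered pairs for relation 'contains'; matching pairs in alphabetical order:
(soundcheck, planning): soundcheck contains planning ✓
(soundcheck, qa_pass): soundcheck contains qa_pass ✓
Count: 2.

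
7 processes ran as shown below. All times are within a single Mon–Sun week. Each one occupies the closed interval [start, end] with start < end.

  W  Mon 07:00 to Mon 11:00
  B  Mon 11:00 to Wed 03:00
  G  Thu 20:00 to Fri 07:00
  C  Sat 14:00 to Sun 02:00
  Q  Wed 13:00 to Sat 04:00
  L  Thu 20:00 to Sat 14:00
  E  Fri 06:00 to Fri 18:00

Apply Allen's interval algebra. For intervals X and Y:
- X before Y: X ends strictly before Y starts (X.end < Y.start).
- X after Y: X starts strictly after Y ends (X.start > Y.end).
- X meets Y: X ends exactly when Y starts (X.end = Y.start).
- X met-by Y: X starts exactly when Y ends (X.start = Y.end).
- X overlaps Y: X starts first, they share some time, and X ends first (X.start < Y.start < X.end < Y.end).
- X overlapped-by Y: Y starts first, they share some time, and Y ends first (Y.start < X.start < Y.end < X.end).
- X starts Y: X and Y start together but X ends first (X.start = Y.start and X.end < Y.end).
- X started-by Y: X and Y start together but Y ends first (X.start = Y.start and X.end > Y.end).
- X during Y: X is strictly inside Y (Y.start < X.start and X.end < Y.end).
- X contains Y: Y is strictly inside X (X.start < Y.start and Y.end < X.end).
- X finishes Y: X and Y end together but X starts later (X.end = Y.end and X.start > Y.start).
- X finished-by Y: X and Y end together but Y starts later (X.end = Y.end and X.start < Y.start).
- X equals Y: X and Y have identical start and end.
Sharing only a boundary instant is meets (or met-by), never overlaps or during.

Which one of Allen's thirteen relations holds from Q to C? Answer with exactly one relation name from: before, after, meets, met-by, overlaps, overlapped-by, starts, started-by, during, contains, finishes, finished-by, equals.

before

Q = [Wed 13:00, Sat 04:00]; C = [Sat 14:00, Sun 02:00].
Compare endpoints: Q.start < C.start, Q.start < C.end, Q.end < C.start, Q.end < C.end.
That pattern is 'before'.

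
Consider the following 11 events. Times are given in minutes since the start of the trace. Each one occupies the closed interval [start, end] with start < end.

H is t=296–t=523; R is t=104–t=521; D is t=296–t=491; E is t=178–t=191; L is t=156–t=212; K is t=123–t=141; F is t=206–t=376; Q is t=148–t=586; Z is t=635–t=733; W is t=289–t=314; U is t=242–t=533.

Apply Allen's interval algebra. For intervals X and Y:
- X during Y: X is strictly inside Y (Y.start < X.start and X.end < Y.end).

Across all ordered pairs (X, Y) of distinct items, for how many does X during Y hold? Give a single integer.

18

Checking all 110 ordered pairs for relation 'during'; matching pairs in alphabetical order:
(D, Q): D during Q ✓
(D, R): D during R ✓
(D, U): D during U ✓
(E, L): E during L ✓
(E, Q): E during Q ✓
(E, R): E during R ✓
(F, Q): F during Q ✓
(F, R): F during R ✓
(H, Q): H during Q ✓
(H, U): H during U ✓
(K, R): K during R ✓
(L, Q): L during Q ✓
(L, R): L during R ✓
(U, Q): U during Q ✓
(W, F): W during F ✓
(W, Q): W during Q ✓
(W, R): W during R ✓
(W, U): W during U ✓
Count: 18.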